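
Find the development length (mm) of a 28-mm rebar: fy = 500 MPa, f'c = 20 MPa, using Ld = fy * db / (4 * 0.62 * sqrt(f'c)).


Ld = (fy * db) / (4 * 0.62 * sqrt(f'c))
= (500 * 28) / (4 * 0.62 * sqrt(20))
= 14000 / 11.0909
= 1262.3 mm

1262.3 mm


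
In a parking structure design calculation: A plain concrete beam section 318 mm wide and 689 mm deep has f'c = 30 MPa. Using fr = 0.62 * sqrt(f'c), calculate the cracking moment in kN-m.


fr = 0.62 * sqrt(30) = 0.62 * 5.4772 = 3.3959 MPa
I = 318 * 689^3 / 12 = 8667693378.5 mm^4
y_t = 344.5 mm
M_cr = fr * I / y_t = 3.3959 * 8667693378.5 / 344.5 N-mm
= 85.4411 kN-m

85.4411 kN-m


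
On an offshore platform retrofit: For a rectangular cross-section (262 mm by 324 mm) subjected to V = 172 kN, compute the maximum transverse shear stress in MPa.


A = b * h = 262 * 324 = 84888 mm^2
V = 172 kN = 172000.0 N
tau_max = 1.5 * V / A = 1.5 * 172000.0 / 84888
= 3.0393 MPa

3.0393 MPa


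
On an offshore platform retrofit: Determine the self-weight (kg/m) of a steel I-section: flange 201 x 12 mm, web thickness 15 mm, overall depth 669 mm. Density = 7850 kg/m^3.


A_flanges = 2 * 201 * 12 = 4824 mm^2
A_web = (669 - 2 * 12) * 15 = 9675 mm^2
A_total = 4824 + 9675 = 14499 mm^2 = 0.014499 m^2
Weight = rho * A = 7850 * 0.014499 = 113.8171 kg/m

113.8171 kg/m


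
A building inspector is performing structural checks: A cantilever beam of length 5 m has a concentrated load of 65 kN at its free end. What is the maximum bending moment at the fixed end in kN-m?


For a cantilever with a point load at the free end:
M_max = P * L = 65 * 5 = 325 kN-m

325 kN-m


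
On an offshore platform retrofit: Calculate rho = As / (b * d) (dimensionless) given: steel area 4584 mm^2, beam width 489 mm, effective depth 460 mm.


rho = As / (b * d)
= 4584 / (489 * 460)
= 4584 / 224940
= 0.020379 (dimensionless)

0.020379 (dimensionless)


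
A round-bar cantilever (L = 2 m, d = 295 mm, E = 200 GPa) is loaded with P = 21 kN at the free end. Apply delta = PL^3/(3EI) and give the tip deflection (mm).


I = pi * d^4 / 64 = pi * 295^4 / 64 = 371755979.48 mm^4
L = 2000.0 mm, P = 21000.0 N, E = 200000.0 MPa
delta = P * L^3 / (3 * E * I)
= 21000.0 * 2000.0^3 / (3 * 200000.0 * 371755979.48)
= 0.7532 mm

0.7532 mm


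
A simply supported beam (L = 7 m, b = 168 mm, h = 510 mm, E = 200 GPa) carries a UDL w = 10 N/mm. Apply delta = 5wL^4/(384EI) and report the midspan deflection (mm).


I = 168 * 510^3 / 12 = 1857114000.0 mm^4
L = 7000.0 mm, w = 10 N/mm, E = 200000.0 MPa
delta = 5 * w * L^4 / (384 * E * I)
= 5 * 10 * 7000.0^4 / (384 * 200000.0 * 1857114000.0)
= 0.8417 mm

0.8417 mm


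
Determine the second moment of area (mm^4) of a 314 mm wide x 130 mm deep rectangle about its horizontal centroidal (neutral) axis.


I = b * h^3 / 12
= 314 * 130^3 / 12
= 314 * 2197000 / 12
= 57488166.67 mm^4

57488166.67 mm^4


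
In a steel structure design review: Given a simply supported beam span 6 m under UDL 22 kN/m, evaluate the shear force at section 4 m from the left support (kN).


R_A = w * L / 2 = 22 * 6 / 2 = 66.0 kN
V(x) = R_A - w * x = 66.0 - 22 * 4
= -22.0 kN

-22.0 kN


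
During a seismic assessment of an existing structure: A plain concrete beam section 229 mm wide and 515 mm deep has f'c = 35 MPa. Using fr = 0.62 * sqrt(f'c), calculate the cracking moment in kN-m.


fr = 0.62 * sqrt(35) = 0.62 * 5.9161 = 3.668 MPa
I = 229 * 515^3 / 12 = 2606609197.92 mm^4
y_t = 257.5 mm
M_cr = fr * I / y_t = 3.668 * 2606609197.92 / 257.5 N-mm
= 37.13 kN-m

37.13 kN-m


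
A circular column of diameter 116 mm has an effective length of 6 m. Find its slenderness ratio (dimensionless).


Radius of gyration r = d / 4 = 116 / 4 = 29.0 mm
L_eff = 6000.0 mm
Slenderness ratio = L / r = 6000.0 / 29.0 = 206.9 (dimensionless)

206.9 (dimensionless)


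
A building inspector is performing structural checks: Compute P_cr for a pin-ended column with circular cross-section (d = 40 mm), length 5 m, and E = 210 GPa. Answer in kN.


I = pi * d^4 / 64 = 125663.71 mm^4
L = 5000.0 mm
P_cr = pi^2 * E * I / L^2
= 9.8696 * 210000.0 * 125663.71 / 5000.0^2
= 10418.11 N = 10.4181 kN

10.4181 kN


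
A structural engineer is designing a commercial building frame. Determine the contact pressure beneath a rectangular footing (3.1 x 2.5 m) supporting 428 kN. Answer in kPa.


A = 3.1 * 2.5 = 7.75 m^2
q = P / A = 428 / 7.75
= 55.2258 kPa

55.2258 kPa


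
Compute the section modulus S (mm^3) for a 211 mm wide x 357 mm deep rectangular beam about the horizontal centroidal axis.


S = b * h^2 / 6
= 211 * 357^2 / 6
= 211 * 127449 / 6
= 4481956.5 mm^3

4481956.5 mm^3


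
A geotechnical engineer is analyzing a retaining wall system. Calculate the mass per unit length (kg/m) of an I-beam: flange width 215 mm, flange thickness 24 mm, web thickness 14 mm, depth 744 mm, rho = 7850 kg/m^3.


A_flanges = 2 * 215 * 24 = 10320 mm^2
A_web = (744 - 2 * 24) * 14 = 9744 mm^2
A_total = 10320 + 9744 = 20064 mm^2 = 0.020064 m^2
Weight = rho * A = 7850 * 0.020064 = 157.5024 kg/m

157.5024 kg/m


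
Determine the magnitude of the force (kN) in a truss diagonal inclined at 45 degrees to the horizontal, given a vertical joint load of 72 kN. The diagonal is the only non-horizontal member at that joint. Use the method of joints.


At the joint, only the diagonal has a vertical component, so vertical equilibrium gives:
F * sin(45) = 72
F = 72 / sin(45)
= 72 / 0.707107
= 101.82 kN

101.82 kN


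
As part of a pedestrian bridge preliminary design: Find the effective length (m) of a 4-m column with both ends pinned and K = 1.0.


L_eff = K * L
= 1.0 * 4
= 4.0 m

4.0 m


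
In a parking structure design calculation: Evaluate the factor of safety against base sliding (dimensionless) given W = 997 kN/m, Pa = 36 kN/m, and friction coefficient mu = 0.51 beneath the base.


Resisting force = mu * W = 0.51 * 997 = 508.47 kN/m
FOS = Resisting / Driving = 508.47 / 36
= 14.1242 (dimensionless)

14.1242 (dimensionless)


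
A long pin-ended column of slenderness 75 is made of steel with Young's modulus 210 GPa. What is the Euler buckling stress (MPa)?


sigma_cr = pi^2 * E / lambda^2
= 9.8696 * 210000.0 / 75^2
= 9.8696 * 210000.0 / 5625
= 368.4652 MPa

368.4652 MPa


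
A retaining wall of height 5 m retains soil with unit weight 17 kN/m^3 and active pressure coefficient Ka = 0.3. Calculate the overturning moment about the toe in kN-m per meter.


Pa = 0.5 * Ka * gamma * H^2
= 0.5 * 0.3 * 17 * 5^2
= 63.75 kN/m
Arm = H / 3 = 5 / 3 = 1.6667 m
Mo = Pa * arm = Pa * H / 3 = 63.75 * 5 / 3 = 106.25 kN-m/m

106.25 kN-m/m


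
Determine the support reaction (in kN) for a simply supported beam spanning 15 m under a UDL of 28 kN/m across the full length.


Total load = w * L = 28 * 15 = 420 kN
By symmetry, each reaction R = total / 2 = 420 / 2 = 210.0 kN

210.0 kN


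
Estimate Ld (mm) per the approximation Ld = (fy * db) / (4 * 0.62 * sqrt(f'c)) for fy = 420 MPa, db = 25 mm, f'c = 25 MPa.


Ld = (fy * db) / (4 * 0.62 * sqrt(f'c))
= (420 * 25) / (4 * 0.62 * sqrt(25))
= 10500 / 12.4
= 846.77 mm

846.77 mm


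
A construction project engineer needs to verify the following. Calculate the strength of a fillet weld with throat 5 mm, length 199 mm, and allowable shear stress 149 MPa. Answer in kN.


Strength = throat * length * allowable stress
= 5 * 199 * 149 N
= 148255 N
= 148.25 kN

148.25 kN


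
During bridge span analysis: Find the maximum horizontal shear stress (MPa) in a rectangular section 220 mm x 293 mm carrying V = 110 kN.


A = b * h = 220 * 293 = 64460 mm^2
V = 110 kN = 110000.0 N
tau_max = 1.5 * V / A = 1.5 * 110000.0 / 64460
= 2.5597 MPa

2.5597 MPa


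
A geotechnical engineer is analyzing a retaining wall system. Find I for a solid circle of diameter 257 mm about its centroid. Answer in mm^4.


r = d / 2 = 257 / 2 = 128.5 mm
I = pi * r^4 / 4 = pi * 128.5^4 / 4
= 214142265.05 mm^4

214142265.05 mm^4


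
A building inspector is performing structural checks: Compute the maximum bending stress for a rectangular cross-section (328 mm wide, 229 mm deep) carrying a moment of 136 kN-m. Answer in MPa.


I = b * h^3 / 12 = 328 * 229^3 / 12 = 328245699.33 mm^4
y = h / 2 = 229 / 2 = 114.5 mm
M = 136 kN-m = 136000000.0 N-mm
sigma = M * y / I = 136000000.0 * 114.5 / 328245699.33
= 47.44 MPa

47.44 MPa


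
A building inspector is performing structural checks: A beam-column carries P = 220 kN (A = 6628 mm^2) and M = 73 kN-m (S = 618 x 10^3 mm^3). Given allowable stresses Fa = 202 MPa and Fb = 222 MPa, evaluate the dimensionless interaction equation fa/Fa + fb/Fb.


f_a = P / A = 220000.0 / 6628 = 33.1925 MPa
f_b = M / S = 73000000.0 / 618000.0 = 118.123 MPa
Ratio = f_a / Fa + f_b / Fb
= 33.1925 / 202 + 118.123 / 222
= 0.6964 (dimensionless)

0.6964 (dimensionless)


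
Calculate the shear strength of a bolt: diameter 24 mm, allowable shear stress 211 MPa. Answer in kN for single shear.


A = pi * d^2 / 4 = pi * 24^2 / 4 = 452.3893 mm^2
V = f_v * A / 1000 = 211 * 452.3893 / 1000
= 95.4542 kN

95.4542 kN


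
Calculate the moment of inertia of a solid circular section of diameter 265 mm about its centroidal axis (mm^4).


r = d / 2 = 265 / 2 = 132.5 mm
I = pi * r^4 / 4 = pi * 132.5^4 / 4
= 242076925.22 mm^4

242076925.22 mm^4


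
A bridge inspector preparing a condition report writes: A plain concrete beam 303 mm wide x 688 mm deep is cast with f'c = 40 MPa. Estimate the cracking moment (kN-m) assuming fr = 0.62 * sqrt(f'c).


fr = 0.62 * sqrt(40) = 0.62 * 6.3246 = 3.9212 MPa
I = 303 * 688^3 / 12 = 8222931968.0 mm^4
y_t = 344.0 mm
M_cr = fr * I / y_t = 3.9212 * 8222931968.0 / 344.0 N-mm
= 93.7324 kN-m

93.7324 kN-m


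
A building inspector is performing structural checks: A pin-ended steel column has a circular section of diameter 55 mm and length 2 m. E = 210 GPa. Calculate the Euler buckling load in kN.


I = pi * d^4 / 64 = 449180.25 mm^4
L = 2000.0 mm
P_cr = pi^2 * E * I / L^2
= 9.8696 * 210000.0 * 449180.25 / 2000.0^2
= 232744.65 N = 232.7446 kN

232.7446 kN


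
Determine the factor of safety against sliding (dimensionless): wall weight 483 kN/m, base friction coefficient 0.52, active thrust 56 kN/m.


Resisting force = mu * W = 0.52 * 483 = 251.16 kN/m
FOS = Resisting / Driving = 251.16 / 56
= 4.485 (dimensionless)

4.485 (dimensionless)


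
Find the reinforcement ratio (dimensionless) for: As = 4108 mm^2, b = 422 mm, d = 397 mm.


rho = As / (b * d)
= 4108 / (422 * 397)
= 4108 / 167534
= 0.02452 (dimensionless)

0.02452 (dimensionless)


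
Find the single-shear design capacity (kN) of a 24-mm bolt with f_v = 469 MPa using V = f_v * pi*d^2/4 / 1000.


A = pi * d^2 / 4 = pi * 24^2 / 4 = 452.3893 mm^2
V = f_v * A / 1000 = 469 * 452.3893 / 1000
= 212.1706 kN

212.1706 kN


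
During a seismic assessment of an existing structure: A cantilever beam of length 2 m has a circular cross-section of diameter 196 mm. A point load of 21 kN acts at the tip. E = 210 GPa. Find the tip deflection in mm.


I = pi * d^4 / 64 = pi * 196^4 / 64 = 72442625.88 mm^4
L = 2000.0 mm, P = 21000.0 N, E = 210000.0 MPa
delta = P * L^3 / (3 * E * I)
= 21000.0 * 2000.0^3 / (3 * 210000.0 * 72442625.88)
= 3.6811 mm

3.6811 mm


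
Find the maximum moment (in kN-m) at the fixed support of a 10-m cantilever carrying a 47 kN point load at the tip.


For a cantilever with a point load at the free end:
M_max = P * L = 47 * 10 = 470 kN-m

470 kN-m


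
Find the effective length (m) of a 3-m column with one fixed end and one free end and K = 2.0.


L_eff = K * L
= 2.0 * 3
= 6.0 m

6.0 m


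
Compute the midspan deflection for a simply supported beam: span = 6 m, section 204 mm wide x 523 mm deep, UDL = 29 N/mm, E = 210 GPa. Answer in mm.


I = 204 * 523^3 / 12 = 2431946339.0 mm^4
L = 6000.0 mm, w = 29 N/mm, E = 210000.0 MPa
delta = 5 * w * L^4 / (384 * E * I)
= 5 * 29 * 6000.0^4 / (384 * 210000.0 * 2431946339.0)
= 0.9582 mm

0.9582 mm


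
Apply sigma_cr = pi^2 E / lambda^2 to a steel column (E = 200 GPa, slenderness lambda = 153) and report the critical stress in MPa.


sigma_cr = pi^2 * E / lambda^2
= 9.8696 * 200000.0 / 153^2
= 9.8696 * 200000.0 / 23409
= 84.3232 MPa

84.3232 MPa


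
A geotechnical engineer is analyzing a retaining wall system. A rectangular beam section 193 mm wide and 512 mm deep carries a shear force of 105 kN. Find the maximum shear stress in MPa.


A = b * h = 193 * 512 = 98816 mm^2
V = 105 kN = 105000.0 N
tau_max = 1.5 * V / A = 1.5 * 105000.0 / 98816
= 1.5939 MPa

1.5939 MPa


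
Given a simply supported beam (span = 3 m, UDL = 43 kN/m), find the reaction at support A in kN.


Total load = w * L = 43 * 3 = 129 kN
By symmetry, each reaction R = total / 2 = 129 / 2 = 64.5 kN

64.5 kN


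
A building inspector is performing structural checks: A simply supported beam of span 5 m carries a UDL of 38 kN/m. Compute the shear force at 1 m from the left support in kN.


R_A = w * L / 2 = 38 * 5 / 2 = 95.0 kN
V(x) = R_A - w * x = 95.0 - 38 * 1
= 57.0 kN

57.0 kN


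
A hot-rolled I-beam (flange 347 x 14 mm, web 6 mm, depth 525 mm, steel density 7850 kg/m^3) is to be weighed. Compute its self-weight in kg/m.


A_flanges = 2 * 347 * 14 = 9716 mm^2
A_web = (525 - 2 * 14) * 6 = 2982 mm^2
A_total = 9716 + 2982 = 12698 mm^2 = 0.012698 m^2
Weight = rho * A = 7850 * 0.012698 = 99.6793 kg/m

99.6793 kg/m


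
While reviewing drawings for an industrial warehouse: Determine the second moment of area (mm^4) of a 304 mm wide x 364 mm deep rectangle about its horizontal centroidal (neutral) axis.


I = b * h^3 / 12
= 304 * 364^3 / 12
= 304 * 48228544 / 12
= 1221789781.33 mm^4

1221789781.33 mm^4


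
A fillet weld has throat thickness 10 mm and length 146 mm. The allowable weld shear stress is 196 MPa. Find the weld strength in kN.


Strength = throat * length * allowable stress
= 10 * 146 * 196 N
= 286160 N
= 286.16 kN

286.16 kN


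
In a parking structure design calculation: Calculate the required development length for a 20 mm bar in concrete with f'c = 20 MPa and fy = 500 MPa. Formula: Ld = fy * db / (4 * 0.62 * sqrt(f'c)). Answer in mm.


Ld = (fy * db) / (4 * 0.62 * sqrt(f'c))
= (500 * 20) / (4 * 0.62 * sqrt(20))
= 10000 / 11.0909
= 901.64 mm

901.64 mm


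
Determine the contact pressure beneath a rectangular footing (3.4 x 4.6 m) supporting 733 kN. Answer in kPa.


A = 3.4 * 4.6 = 15.64 m^2
q = P / A = 733 / 15.64
= 46.867 kPa

46.867 kPa


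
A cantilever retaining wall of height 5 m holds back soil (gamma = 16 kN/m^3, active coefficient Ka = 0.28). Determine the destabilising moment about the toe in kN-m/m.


Pa = 0.5 * Ka * gamma * H^2
= 0.5 * 0.28 * 16 * 5^2
= 56.0 kN/m
Arm = H / 3 = 5 / 3 = 1.6667 m
Mo = Pa * arm = Pa * H / 3 = 56.0 * 5 / 3 = 93.3333 kN-m/m

93.3333 kN-m/m


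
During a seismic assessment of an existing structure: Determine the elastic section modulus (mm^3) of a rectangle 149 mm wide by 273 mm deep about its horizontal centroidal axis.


S = b * h^2 / 6
= 149 * 273^2 / 6
= 149 * 74529 / 6
= 1850803.5 mm^3

1850803.5 mm^3


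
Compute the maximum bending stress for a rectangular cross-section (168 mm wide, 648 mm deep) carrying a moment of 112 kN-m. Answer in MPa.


I = b * h^3 / 12 = 168 * 648^3 / 12 = 3809369088.0 mm^4
y = h / 2 = 648 / 2 = 324.0 mm
M = 112 kN-m = 112000000.0 N-mm
sigma = M * y / I = 112000000.0 * 324.0 / 3809369088.0
= 9.53 MPa

9.53 MPa


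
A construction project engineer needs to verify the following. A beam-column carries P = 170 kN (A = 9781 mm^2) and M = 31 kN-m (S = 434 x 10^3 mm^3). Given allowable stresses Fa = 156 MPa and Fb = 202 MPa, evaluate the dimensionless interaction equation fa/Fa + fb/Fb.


f_a = P / A = 170000.0 / 9781 = 17.3806 MPa
f_b = M / S = 31000000.0 / 434000.0 = 71.4286 MPa
Ratio = f_a / Fa + f_b / Fb
= 17.3806 / 156 + 71.4286 / 202
= 0.465 (dimensionless)

0.465 (dimensionless)


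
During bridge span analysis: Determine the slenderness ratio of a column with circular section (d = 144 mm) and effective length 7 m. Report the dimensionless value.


Radius of gyration r = d / 4 = 144 / 4 = 36.0 mm
L_eff = 7000.0 mm
Slenderness ratio = L / r = 7000.0 / 36.0 = 194.44 (dimensionless)

194.44 (dimensionless)


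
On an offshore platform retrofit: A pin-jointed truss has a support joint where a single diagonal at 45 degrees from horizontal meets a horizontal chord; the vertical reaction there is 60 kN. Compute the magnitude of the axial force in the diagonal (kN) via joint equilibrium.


At the joint, only the diagonal has a vertical component, so vertical equilibrium gives:
F * sin(45) = 60
F = 60 / sin(45)
= 60 / 0.707107
= 84.85 kN

84.85 kN


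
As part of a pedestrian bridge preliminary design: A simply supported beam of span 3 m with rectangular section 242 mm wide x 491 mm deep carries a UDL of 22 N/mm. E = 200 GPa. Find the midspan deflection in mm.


I = 242 * 491^3 / 12 = 2387143881.83 mm^4
L = 3000.0 mm, w = 22 N/mm, E = 200000.0 MPa
delta = 5 * w * L^4 / (384 * E * I)
= 5 * 22 * 3000.0^4 / (384 * 200000.0 * 2387143881.83)
= 0.0486 mm

0.0486 mm


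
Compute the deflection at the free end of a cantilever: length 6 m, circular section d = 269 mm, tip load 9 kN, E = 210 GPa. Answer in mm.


I = pi * d^4 / 64 = pi * 269^4 / 64 = 257027160.69 mm^4
L = 6000.0 mm, P = 9000.0 N, E = 210000.0 MPa
delta = P * L^3 / (3 * E * I)
= 9000.0 * 6000.0^3 / (3 * 210000.0 * 257027160.69)
= 12.0054 mm

12.0054 mm


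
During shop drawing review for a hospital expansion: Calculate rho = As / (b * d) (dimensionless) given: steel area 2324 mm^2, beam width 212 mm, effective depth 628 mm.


rho = As / (b * d)
= 2324 / (212 * 628)
= 2324 / 133136
= 0.017456 (dimensionless)

0.017456 (dimensionless)


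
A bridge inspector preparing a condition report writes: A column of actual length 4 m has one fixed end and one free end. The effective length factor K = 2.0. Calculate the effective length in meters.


L_eff = K * L
= 2.0 * 4
= 8.0 m

8.0 m


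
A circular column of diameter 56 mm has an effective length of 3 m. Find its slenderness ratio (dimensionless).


Radius of gyration r = d / 4 = 56 / 4 = 14.0 mm
L_eff = 3000.0 mm
Slenderness ratio = L / r = 3000.0 / 14.0 = 214.29 (dimensionless)

214.29 (dimensionless)


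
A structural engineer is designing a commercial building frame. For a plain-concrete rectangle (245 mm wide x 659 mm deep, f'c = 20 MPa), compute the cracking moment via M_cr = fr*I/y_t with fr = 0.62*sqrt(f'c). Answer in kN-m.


fr = 0.62 * sqrt(20) = 0.62 * 4.4721 = 2.7727 MPa
I = 245 * 659^3 / 12 = 5843069904.58 mm^4
y_t = 329.5 mm
M_cr = fr * I / y_t = 2.7727 * 5843069904.58 / 329.5 N-mm
= 49.1691 kN-m

49.1691 kN-m


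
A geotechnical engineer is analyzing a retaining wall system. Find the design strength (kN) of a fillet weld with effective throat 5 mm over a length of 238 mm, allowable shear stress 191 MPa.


Strength = throat * length * allowable stress
= 5 * 238 * 191 N
= 227290 N
= 227.29 kN

227.29 kN


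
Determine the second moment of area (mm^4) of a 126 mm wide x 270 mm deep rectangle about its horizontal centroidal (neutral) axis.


I = b * h^3 / 12
= 126 * 270^3 / 12
= 126 * 19683000 / 12
= 206671500.0 mm^4

206671500.0 mm^4


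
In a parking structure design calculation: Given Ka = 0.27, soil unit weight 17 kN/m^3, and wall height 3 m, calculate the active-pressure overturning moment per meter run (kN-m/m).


Pa = 0.5 * Ka * gamma * H^2
= 0.5 * 0.27 * 17 * 3^2
= 20.655 kN/m
Arm = H / 3 = 3 / 3 = 1.0 m
Mo = Pa * arm = Pa * H / 3 = 20.655 * 3 / 3 = 20.655 kN-m/m

20.655 kN-m/m


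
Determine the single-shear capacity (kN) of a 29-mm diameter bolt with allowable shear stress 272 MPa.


A = pi * d^2 / 4 = pi * 29^2 / 4 = 660.5199 mm^2
V = f_v * A / 1000 = 272 * 660.5199 / 1000
= 179.6614 kN

179.6614 kN


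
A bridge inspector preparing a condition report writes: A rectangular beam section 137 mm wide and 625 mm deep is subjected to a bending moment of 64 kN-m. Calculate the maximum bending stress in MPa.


I = b * h^3 / 12 = 137 * 625^3 / 12 = 2787272135.42 mm^4
y = h / 2 = 625 / 2 = 312.5 mm
M = 64 kN-m = 64000000.0 N-mm
sigma = M * y / I = 64000000.0 * 312.5 / 2787272135.42
= 7.18 MPa

7.18 MPa


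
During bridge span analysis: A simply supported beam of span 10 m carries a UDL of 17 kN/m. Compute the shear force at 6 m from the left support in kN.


R_A = w * L / 2 = 17 * 10 / 2 = 85.0 kN
V(x) = R_A - w * x = 85.0 - 17 * 6
= -17.0 kN

-17.0 kN


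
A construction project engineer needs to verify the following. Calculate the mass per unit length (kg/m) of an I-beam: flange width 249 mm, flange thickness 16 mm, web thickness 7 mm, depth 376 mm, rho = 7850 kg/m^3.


A_flanges = 2 * 249 * 16 = 7968 mm^2
A_web = (376 - 2 * 16) * 7 = 2408 mm^2
A_total = 7968 + 2408 = 10376 mm^2 = 0.010376 m^2
Weight = rho * A = 7850 * 0.010376 = 81.4516 kg/m

81.4516 kg/m


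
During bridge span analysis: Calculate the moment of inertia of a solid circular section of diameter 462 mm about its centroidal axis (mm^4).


r = d / 2 = 462 / 2 = 231.0 mm
I = pi * r^4 / 4 = pi * 231.0^4 / 4
= 2236339840.98 mm^4

2236339840.98 mm^4


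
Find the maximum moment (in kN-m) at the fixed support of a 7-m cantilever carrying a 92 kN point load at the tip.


For a cantilever with a point load at the free end:
M_max = P * L = 92 * 7 = 644 kN-m

644 kN-m


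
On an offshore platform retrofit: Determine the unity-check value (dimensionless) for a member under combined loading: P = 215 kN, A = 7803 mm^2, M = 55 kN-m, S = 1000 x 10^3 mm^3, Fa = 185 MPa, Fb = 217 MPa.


f_a = P / A = 215000.0 / 7803 = 27.5535 MPa
f_b = M / S = 55000000.0 / 1000000.0 = 55.0 MPa
Ratio = f_a / Fa + f_b / Fb
= 27.5535 / 185 + 55.0 / 217
= 0.4024 (dimensionless)

0.4024 (dimensionless)


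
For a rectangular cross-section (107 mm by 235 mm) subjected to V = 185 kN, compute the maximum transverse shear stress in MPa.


A = b * h = 107 * 235 = 25145 mm^2
V = 185 kN = 185000.0 N
tau_max = 1.5 * V / A = 1.5 * 185000.0 / 25145
= 11.036 MPa

11.036 MPa


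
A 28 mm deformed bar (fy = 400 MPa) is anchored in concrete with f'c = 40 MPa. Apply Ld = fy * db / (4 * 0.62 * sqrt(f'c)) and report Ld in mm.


Ld = (fy * db) / (4 * 0.62 * sqrt(f'c))
= (400 * 28) / (4 * 0.62 * sqrt(40))
= 11200 / 15.6849
= 714.06 mm

714.06 mm


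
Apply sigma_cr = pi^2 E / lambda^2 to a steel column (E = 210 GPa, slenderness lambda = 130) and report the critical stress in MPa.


sigma_cr = pi^2 * E / lambda^2
= 9.8696 * 210000.0 / 130^2
= 9.8696 * 210000.0 / 16900
= 122.6401 MPa

122.6401 MPa


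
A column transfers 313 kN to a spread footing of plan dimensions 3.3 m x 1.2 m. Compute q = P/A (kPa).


A = 3.3 * 1.2 = 3.96 m^2
q = P / A = 313 / 3.96
= 79.0404 kPa

79.0404 kPa


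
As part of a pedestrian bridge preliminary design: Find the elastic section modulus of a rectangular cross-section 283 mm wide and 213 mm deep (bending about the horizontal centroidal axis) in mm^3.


S = b * h^2 / 6
= 283 * 213^2 / 6
= 283 * 45369 / 6
= 2139904.5 mm^3

2139904.5 mm^3


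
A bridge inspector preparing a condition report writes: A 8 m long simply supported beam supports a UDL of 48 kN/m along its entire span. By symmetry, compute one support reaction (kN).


Total load = w * L = 48 * 8 = 384 kN
By symmetry, each reaction R = total / 2 = 384 / 2 = 192.0 kN

192.0 kN


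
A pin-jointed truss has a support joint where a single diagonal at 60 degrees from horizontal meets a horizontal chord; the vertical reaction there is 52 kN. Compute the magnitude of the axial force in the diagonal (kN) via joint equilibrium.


At the joint, only the diagonal has a vertical component, so vertical equilibrium gives:
F * sin(60) = 52
F = 52 / sin(60)
= 52 / 0.866025
= 60.04 kN

60.04 kN


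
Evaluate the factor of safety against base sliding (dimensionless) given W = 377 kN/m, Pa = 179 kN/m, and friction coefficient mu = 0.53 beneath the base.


Resisting force = mu * W = 0.53 * 377 = 199.81 kN/m
FOS = Resisting / Driving = 199.81 / 179
= 1.1163 (dimensionless)

1.1163 (dimensionless)


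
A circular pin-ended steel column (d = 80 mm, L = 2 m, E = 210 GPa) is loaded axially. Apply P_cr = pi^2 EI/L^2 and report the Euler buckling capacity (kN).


I = pi * d^4 / 64 = 2010619.3 mm^4
L = 2000.0 mm
P_cr = pi^2 * E * I / L^2
= 9.8696 * 210000.0 * 2010619.3 / 2000.0^2
= 1041810.9 N = 1041.8109 kN

1041.8109 kN


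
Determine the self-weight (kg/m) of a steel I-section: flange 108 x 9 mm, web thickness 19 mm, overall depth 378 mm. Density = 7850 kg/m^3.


A_flanges = 2 * 108 * 9 = 1944 mm^2
A_web = (378 - 2 * 9) * 19 = 6840 mm^2
A_total = 1944 + 6840 = 8784 mm^2 = 0.008784 m^2
Weight = rho * A = 7850 * 0.008784 = 68.9544 kg/m

68.9544 kg/m


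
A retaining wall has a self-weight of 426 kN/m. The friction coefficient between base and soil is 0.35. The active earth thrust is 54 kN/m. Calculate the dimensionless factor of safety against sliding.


Resisting force = mu * W = 0.35 * 426 = 149.1 kN/m
FOS = Resisting / Driving = 149.1 / 54
= 2.7611 (dimensionless)

2.7611 (dimensionless)


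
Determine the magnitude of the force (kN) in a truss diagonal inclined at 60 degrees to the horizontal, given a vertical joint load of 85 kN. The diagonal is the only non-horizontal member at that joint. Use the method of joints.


At the joint, only the diagonal has a vertical component, so vertical equilibrium gives:
F * sin(60) = 85
F = 85 / sin(60)
= 85 / 0.866025
= 98.15 kN

98.15 kN


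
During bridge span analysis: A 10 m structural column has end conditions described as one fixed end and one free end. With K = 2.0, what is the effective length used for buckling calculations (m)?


L_eff = K * L
= 2.0 * 10
= 20.0 m

20.0 m


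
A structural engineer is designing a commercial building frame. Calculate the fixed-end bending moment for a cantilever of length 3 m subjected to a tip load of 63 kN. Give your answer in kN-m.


For a cantilever with a point load at the free end:
M_max = P * L = 63 * 3 = 189 kN-m

189 kN-m


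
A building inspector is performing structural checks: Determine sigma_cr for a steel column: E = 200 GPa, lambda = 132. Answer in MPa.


sigma_cr = pi^2 * E / lambda^2
= 9.8696 * 200000.0 / 132^2
= 9.8696 * 200000.0 / 17424
= 113.2875 MPa

113.2875 MPa


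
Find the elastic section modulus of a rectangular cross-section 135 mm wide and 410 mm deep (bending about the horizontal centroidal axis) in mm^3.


S = b * h^2 / 6
= 135 * 410^2 / 6
= 135 * 168100 / 6
= 3782250.0 mm^3

3782250.0 mm^3


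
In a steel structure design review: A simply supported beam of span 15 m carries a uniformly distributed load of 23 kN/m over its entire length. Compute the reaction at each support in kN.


Total load = w * L = 23 * 15 = 345 kN
By symmetry, each reaction R = total / 2 = 345 / 2 = 172.5 kN

172.5 kN


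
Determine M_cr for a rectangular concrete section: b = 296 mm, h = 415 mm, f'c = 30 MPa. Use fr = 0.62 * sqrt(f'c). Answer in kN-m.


fr = 0.62 * sqrt(30) = 0.62 * 5.4772 = 3.3959 MPa
I = 296 * 415^3 / 12 = 1763009916.67 mm^4
y_t = 207.5 mm
M_cr = fr * I / y_t = 3.3959 * 1763009916.67 / 207.5 N-mm
= 28.8529 kN-m

28.8529 kN-m


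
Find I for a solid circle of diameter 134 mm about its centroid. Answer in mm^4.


r = d / 2 = 134 / 2 = 67.0 mm
I = pi * r^4 / 4 = pi * 67.0^4 / 4
= 15826653.42 mm^4

15826653.42 mm^4


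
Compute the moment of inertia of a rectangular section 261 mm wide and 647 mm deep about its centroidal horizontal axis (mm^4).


I = b * h^3 / 12
= 261 * 647^3 / 12
= 261 * 270840023 / 12
= 5890770500.25 mm^4

5890770500.25 mm^4


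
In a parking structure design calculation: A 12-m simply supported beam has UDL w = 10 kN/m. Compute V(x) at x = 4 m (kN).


R_A = w * L / 2 = 10 * 12 / 2 = 60.0 kN
V(x) = R_A - w * x = 60.0 - 10 * 4
= 20.0 kN

20.0 kN


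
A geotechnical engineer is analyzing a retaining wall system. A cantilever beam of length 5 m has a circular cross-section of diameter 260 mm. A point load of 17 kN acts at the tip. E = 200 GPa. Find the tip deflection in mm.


I = pi * d^4 / 64 = pi * 260^4 / 64 = 224317569.45 mm^4
L = 5000.0 mm, P = 17000.0 N, E = 200000.0 MPa
delta = P * L^3 / (3 * E * I)
= 17000.0 * 5000.0^3 / (3 * 200000.0 * 224317569.45)
= 15.7886 mm

15.7886 mm


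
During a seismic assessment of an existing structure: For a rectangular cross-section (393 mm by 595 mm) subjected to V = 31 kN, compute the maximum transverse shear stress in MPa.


A = b * h = 393 * 595 = 233835 mm^2
V = 31 kN = 31000.0 N
tau_max = 1.5 * V / A = 1.5 * 31000.0 / 233835
= 0.1989 MPa

0.1989 MPa


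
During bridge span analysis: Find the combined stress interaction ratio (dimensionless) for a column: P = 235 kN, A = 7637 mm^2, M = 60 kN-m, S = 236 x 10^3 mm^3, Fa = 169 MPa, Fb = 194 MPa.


f_a = P / A = 235000.0 / 7637 = 30.7712 MPa
f_b = M / S = 60000000.0 / 236000.0 = 254.2373 MPa
Ratio = f_a / Fa + f_b / Fb
= 30.7712 / 169 + 254.2373 / 194
= 1.4926 (dimensionless)

1.4926 (dimensionless)


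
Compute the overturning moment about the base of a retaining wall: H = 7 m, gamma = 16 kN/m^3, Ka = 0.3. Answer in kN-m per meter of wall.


Pa = 0.5 * Ka * gamma * H^2
= 0.5 * 0.3 * 16 * 7^2
= 117.6 kN/m
Arm = H / 3 = 7 / 3 = 2.3333 m
Mo = Pa * arm = Pa * H / 3 = 117.6 * 7 / 3 = 274.4 kN-m/m

274.4 kN-m/m


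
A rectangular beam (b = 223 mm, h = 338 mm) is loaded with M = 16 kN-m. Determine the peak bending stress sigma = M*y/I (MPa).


I = b * h^3 / 12 = 223 * 338^3 / 12 = 717585604.67 mm^4
y = h / 2 = 338 / 2 = 169.0 mm
M = 16 kN-m = 16000000.0 N-mm
sigma = M * y / I = 16000000.0 * 169.0 / 717585604.67
= 3.77 MPa

3.77 MPa


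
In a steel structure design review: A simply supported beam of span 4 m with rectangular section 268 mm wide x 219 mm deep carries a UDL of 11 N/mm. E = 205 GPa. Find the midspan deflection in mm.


I = 268 * 219^3 / 12 = 234577251.0 mm^4
L = 4000.0 mm, w = 11 N/mm, E = 205000.0 MPa
delta = 5 * w * L^4 / (384 * E * I)
= 5 * 11 * 4000.0^4 / (384 * 205000.0 * 234577251.0)
= 0.7625 mm

0.7625 mm


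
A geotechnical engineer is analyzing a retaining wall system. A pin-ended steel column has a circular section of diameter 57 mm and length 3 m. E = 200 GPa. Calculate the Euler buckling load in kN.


I = pi * d^4 / 64 = 518166.49 mm^4
L = 3000.0 mm
P_cr = pi^2 * E * I / L^2
= 9.8696 * 200000.0 * 518166.49 / 3000.0^2
= 113646.63 N = 113.6466 kN

113.6466 kN


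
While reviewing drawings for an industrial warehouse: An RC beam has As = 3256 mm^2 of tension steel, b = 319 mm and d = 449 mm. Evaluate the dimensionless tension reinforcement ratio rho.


rho = As / (b * d)
= 3256 / (319 * 449)
= 3256 / 143231
= 0.022733 (dimensionless)

0.022733 (dimensionless)


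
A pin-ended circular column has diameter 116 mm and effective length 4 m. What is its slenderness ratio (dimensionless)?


Radius of gyration r = d / 4 = 116 / 4 = 29.0 mm
L_eff = 4000.0 mm
Slenderness ratio = L / r = 4000.0 / 29.0 = 137.93 (dimensionless)

137.93 (dimensionless)


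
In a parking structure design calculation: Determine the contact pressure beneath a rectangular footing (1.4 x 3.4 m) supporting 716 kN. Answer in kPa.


A = 1.4 * 3.4 = 4.76 m^2
q = P / A = 716 / 4.76
= 150.4202 kPa

150.4202 kPa


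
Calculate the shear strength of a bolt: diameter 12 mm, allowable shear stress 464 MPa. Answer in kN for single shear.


A = pi * d^2 / 4 = pi * 12^2 / 4 = 113.0973 mm^2
V = f_v * A / 1000 = 464 * 113.0973 / 1000
= 52.4772 kN

52.4772 kN


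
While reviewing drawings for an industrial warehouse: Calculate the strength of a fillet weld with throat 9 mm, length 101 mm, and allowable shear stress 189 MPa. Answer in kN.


Strength = throat * length * allowable stress
= 9 * 101 * 189 N
= 171801 N
= 171.8 kN

171.8 kN


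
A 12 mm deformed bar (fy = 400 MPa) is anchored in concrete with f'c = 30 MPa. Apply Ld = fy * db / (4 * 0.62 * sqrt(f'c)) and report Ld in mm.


Ld = (fy * db) / (4 * 0.62 * sqrt(f'c))
= (400 * 12) / (4 * 0.62 * sqrt(30))
= 4800 / 13.5835
= 353.37 mm

353.37 mm


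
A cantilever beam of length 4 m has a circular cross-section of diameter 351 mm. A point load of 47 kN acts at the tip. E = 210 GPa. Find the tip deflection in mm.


I = pi * d^4 / 64 = pi * 351^4 / 64 = 745072208.91 mm^4
L = 4000.0 mm, P = 47000.0 N, E = 210000.0 MPa
delta = P * L^3 / (3 * E * I)
= 47000.0 * 4000.0^3 / (3 * 210000.0 * 745072208.91)
= 6.4082 mm

6.4082 mm


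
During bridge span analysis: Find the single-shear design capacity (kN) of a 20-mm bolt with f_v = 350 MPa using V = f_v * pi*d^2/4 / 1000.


A = pi * d^2 / 4 = pi * 20^2 / 4 = 314.1593 mm^2
V = f_v * A / 1000 = 350 * 314.1593 / 1000
= 109.9557 kN

109.9557 kN


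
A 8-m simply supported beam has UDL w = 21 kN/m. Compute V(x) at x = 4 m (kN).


R_A = w * L / 2 = 21 * 8 / 2 = 84.0 kN
V(x) = R_A - w * x = 84.0 - 21 * 4
= 0.0 kN

0.0 kN


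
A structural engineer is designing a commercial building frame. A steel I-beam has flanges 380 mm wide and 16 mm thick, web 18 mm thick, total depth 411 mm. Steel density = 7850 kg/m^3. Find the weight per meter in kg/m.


A_flanges = 2 * 380 * 16 = 12160 mm^2
A_web = (411 - 2 * 16) * 18 = 6822 mm^2
A_total = 12160 + 6822 = 18982 mm^2 = 0.018982 m^2
Weight = rho * A = 7850 * 0.018982 = 149.0087 kg/m

149.0087 kg/m


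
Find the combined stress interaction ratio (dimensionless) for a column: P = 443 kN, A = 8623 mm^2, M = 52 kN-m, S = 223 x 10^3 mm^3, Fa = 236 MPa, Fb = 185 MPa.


f_a = P / A = 443000.0 / 8623 = 51.3742 MPa
f_b = M / S = 52000000.0 / 223000.0 = 233.1839 MPa
Ratio = f_a / Fa + f_b / Fb
= 51.3742 / 236 + 233.1839 / 185
= 1.4781 (dimensionless)

1.4781 (dimensionless)


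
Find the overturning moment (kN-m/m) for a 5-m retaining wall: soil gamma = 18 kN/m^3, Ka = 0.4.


Pa = 0.5 * Ka * gamma * H^2
= 0.5 * 0.4 * 18 * 5^2
= 90.0 kN/m
Arm = H / 3 = 5 / 3 = 1.6667 m
Mo = Pa * arm = Pa * H / 3 = 90.0 * 5 / 3 = 150.0 kN-m/m

150.0 kN-m/m


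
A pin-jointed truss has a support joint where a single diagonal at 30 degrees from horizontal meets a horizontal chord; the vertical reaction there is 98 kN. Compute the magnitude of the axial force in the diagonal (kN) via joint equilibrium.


At the joint, only the diagonal has a vertical component, so vertical equilibrium gives:
F * sin(30) = 98
F = 98 / sin(30)
= 98 / 0.5
= 196.0 kN

196.0 kN


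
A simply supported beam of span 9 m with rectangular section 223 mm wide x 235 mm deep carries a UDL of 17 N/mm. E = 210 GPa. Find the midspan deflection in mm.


I = 223 * 235^3 / 12 = 241172177.08 mm^4
L = 9000.0 mm, w = 17 N/mm, E = 210000.0 MPa
delta = 5 * w * L^4 / (384 * E * I)
= 5 * 17 * 9000.0^4 / (384 * 210000.0 * 241172177.08)
= 28.6755 mm

28.6755 mm


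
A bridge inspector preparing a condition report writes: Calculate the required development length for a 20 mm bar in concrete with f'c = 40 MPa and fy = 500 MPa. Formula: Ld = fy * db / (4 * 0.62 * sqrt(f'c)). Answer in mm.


Ld = (fy * db) / (4 * 0.62 * sqrt(f'c))
= (500 * 20) / (4 * 0.62 * sqrt(40))
= 10000 / 15.6849
= 637.56 mm

637.56 mm


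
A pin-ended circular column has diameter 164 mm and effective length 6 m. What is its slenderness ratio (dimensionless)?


Radius of gyration r = d / 4 = 164 / 4 = 41.0 mm
L_eff = 6000.0 mm
Slenderness ratio = L / r = 6000.0 / 41.0 = 146.34 (dimensionless)

146.34 (dimensionless)


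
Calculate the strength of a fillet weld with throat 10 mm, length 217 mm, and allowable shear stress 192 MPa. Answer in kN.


Strength = throat * length * allowable stress
= 10 * 217 * 192 N
= 416640 N
= 416.64 kN

416.64 kN


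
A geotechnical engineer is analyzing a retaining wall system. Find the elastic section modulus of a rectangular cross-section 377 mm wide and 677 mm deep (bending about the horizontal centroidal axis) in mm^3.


S = b * h^2 / 6
= 377 * 677^2 / 6
= 377 * 458329 / 6
= 28798338.83 mm^3

28798338.83 mm^3


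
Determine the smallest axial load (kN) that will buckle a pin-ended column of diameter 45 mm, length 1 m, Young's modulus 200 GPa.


I = pi * d^4 / 64 = 201288.96 mm^4
L = 1000.0 mm
P_cr = pi^2 * E * I / L^2
= 9.8696 * 200000.0 * 201288.96 / 1000.0^2
= 397328.48 N = 397.3285 kN

397.3285 kN


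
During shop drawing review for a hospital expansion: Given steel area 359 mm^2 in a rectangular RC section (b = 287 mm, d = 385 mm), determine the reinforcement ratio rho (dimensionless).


rho = As / (b * d)
= 359 / (287 * 385)
= 359 / 110495
= 0.003249 (dimensionless)

0.003249 (dimensionless)


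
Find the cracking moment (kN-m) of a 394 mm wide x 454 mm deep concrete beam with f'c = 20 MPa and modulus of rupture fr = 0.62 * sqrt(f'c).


fr = 0.62 * sqrt(20) = 0.62 * 4.4721 = 2.7727 MPa
I = 394 * 454^3 / 12 = 3072433801.33 mm^4
y_t = 227.0 mm
M_cr = fr * I / y_t = 2.7727 * 3072433801.33 / 227.0 N-mm
= 37.5287 kN-m

37.5287 kN-m


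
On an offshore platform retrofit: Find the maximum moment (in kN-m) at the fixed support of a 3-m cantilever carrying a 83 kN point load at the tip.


For a cantilever with a point load at the free end:
M_max = P * L = 83 * 3 = 249 kN-m

249 kN-m


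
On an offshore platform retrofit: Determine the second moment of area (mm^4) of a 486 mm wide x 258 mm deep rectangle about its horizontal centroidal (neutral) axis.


I = b * h^3 / 12
= 486 * 258^3 / 12
= 486 * 17173512 / 12
= 695527236.0 mm^4

695527236.0 mm^4


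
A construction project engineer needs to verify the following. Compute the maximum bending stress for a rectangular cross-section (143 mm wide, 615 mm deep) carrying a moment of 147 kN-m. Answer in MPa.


I = b * h^3 / 12 = 143 * 615^3 / 12 = 2771916468.75 mm^4
y = h / 2 = 615 / 2 = 307.5 mm
M = 147 kN-m = 147000000.0 N-mm
sigma = M * y / I = 147000000.0 * 307.5 / 2771916468.75
= 16.31 MPa

16.31 MPa


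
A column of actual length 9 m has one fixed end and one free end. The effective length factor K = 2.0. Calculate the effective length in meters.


L_eff = K * L
= 2.0 * 9
= 18.0 m

18.0 m


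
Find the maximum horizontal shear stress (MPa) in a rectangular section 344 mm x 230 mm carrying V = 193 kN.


A = b * h = 344 * 230 = 79120 mm^2
V = 193 kN = 193000.0 N
tau_max = 1.5 * V / A = 1.5 * 193000.0 / 79120
= 3.659 MPa

3.659 MPa


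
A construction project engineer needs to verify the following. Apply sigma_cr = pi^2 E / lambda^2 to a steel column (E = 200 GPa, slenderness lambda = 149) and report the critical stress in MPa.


sigma_cr = pi^2 * E / lambda^2
= 9.8696 * 200000.0 / 149^2
= 9.8696 * 200000.0 / 22201
= 88.9113 MPa

88.9113 MPa


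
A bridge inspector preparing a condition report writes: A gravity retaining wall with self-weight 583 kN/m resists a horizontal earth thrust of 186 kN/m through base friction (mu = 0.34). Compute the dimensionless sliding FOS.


Resisting force = mu * W = 0.34 * 583 = 198.22 kN/m
FOS = Resisting / Driving = 198.22 / 186
= 1.0657 (dimensionless)

1.0657 (dimensionless)


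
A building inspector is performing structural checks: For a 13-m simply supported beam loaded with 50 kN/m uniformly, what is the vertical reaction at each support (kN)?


Total load = w * L = 50 * 13 = 650 kN
By symmetry, each reaction R = total / 2 = 650 / 2 = 325.0 kN

325.0 kN


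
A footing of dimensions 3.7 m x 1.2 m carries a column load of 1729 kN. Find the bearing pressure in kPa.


A = 3.7 * 1.2 = 4.44 m^2
q = P / A = 1729 / 4.44
= 389.4144 kPa

389.4144 kPa


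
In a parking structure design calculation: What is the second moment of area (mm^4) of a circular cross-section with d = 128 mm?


r = d / 2 = 128 / 2 = 64.0 mm
I = pi * r^4 / 4 = pi * 64.0^4 / 4
= 13176794.63 mm^4

13176794.63 mm^4
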